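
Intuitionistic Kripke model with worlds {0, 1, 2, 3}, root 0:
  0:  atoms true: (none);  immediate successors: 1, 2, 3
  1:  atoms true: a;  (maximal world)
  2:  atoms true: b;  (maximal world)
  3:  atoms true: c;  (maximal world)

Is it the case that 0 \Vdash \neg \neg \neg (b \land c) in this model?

0 \Vdash \neg \neg \neg (b \land c): no world accessible from 0 forces \neg \neg (b \land c).

Yes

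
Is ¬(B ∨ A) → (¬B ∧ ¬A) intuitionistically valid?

This is a constructively valid De Morgan direction (negated disjunction to conjunction of negations), which is intuitionistically derivable.
From ¬(B ∨ A): if B held then B ∨ A would, contradiction — so ¬B; similarly ¬A.

Yes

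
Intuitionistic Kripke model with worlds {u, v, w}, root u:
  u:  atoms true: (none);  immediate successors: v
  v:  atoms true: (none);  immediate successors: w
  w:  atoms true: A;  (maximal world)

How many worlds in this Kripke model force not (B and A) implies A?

u: does not force it — u does not force not (B and A) implies A: already at u itself, u forces not (B and A) but u does not force A.
v: does not force it — v does not force not (B and A) implies A: already at v itself, v forces not (B and A) but v does not force A.
w: forces it.
Worlds forcing the formula: {w}.

1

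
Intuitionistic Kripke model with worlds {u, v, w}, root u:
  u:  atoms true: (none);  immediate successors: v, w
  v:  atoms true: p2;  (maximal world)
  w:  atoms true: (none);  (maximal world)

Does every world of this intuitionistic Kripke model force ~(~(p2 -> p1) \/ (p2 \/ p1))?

Not every world: u ||-/- ~(~(p2 -> p1) \/ (p2 \/ p1)).
u ||-/- ~(~(p2 -> p1) \/ (p2 \/ p1)) since v is accessible from u and v ||- ~(p2 -> p1) \/ (p2 \/ p1).
v ||- ~(p2 -> p1) \/ (p2 \/ p1) via the disjunct ~(p2 -> p1).

No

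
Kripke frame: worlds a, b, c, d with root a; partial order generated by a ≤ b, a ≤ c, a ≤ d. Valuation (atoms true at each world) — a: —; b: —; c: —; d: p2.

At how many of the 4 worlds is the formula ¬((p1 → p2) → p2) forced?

a: does not force it — a ⊮ ¬((p1 → p2) → p2) since d is accessible from a and d ⊩ (p1 → p2) → p2.
b: forces it.
c: forces it.
d: does not force it — d ⊮ ¬((p1 → p2) → p2) since d is accessible from d and d ⊩ (p1 → p2) → p2.
Worlds forcing the formula: {b, c}.

2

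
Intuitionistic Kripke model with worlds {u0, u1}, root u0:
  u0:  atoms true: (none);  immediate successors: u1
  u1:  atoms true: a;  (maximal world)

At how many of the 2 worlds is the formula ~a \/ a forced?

u0: does not force it — u0 ||-/- ~a \/ a: neither disjunct is forced at u0.
u1: forces it.
Worlds forcing the formula: {u1}.

1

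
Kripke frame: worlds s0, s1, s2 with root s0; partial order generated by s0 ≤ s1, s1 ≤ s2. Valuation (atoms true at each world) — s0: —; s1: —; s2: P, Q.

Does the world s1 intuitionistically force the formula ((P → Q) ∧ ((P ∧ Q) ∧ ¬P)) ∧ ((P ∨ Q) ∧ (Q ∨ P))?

No

s1 ⊮ ((P → Q) ∧ ((P ∧ Q) ∧ ¬P)) ∧ ((P ∨ Q) ∧ (Q ∨ P)) since s1 fails (P → Q) ∧ ((P ∧ Q) ∧ ¬P).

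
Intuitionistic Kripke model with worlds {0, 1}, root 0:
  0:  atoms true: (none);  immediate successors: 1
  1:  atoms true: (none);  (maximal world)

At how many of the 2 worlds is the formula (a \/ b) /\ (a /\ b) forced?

0: does not force it — 0 ||-/- (a \/ b) /\ (a /\ b) since 0 fails a \/ b.
1: does not force it.
Worlds forcing the formula: { }.

0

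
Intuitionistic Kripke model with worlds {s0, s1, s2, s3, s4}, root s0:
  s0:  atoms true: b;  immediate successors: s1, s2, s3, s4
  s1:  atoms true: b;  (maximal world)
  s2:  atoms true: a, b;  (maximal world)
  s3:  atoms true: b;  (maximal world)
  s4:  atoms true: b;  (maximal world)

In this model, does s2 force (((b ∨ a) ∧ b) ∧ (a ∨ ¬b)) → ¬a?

No

s2 ⊮ (((b ∨ a) ∧ b) ∧ (a ∨ ¬b)) → ¬a: already at s2 itself, s2 ⊩ ((b ∨ a) ∧ b) ∧ (a ∨ ¬b) but s2 ⊮ ¬a.
s2 ⊮ ¬a since s2 is accessible from s2 and s2 ⊩ a.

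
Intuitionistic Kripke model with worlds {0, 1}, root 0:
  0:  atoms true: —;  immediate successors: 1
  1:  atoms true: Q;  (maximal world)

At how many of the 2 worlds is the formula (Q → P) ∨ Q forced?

1

0: does not force it — 0 ⊮ (Q → P) ∨ Q: neither disjunct is forced at 0.
1: forces it.
Worlds forcing the formula: {1}.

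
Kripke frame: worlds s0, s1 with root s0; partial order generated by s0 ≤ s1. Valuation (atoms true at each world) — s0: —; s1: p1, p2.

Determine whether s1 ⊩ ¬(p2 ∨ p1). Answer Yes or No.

No

s1 ⊮ ¬(p2 ∨ p1) since s1 is accessible from s1 and s1 ⊩ p2 ∨ p1.
s1 ⊩ p2 ∨ p1 via the disjunct p2.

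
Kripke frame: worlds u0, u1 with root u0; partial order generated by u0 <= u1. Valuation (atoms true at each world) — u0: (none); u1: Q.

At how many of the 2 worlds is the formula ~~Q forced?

2

u0: forces it.
u1: forces it.
Worlds forcing the formula: {u0, u1}.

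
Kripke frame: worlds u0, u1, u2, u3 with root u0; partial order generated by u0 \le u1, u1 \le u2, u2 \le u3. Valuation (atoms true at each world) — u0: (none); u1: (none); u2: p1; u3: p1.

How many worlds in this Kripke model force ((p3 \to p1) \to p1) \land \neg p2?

2

u0: does not force it — u0 \nVdash ((p3 \to p1) \to p1) \land \neg p2 since u0 fails (p3 \to p1) \to p1.
u1: does not force it — u1 \nVdash ((p3 \to p1) \to p1) \land \neg p2 since u1 fails (p3 \to p1) \to p1.
u2: forces it.
u3: forces it.
Worlds forcing the formula: {u2, u3}.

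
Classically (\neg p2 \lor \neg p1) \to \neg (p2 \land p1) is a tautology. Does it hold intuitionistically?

Yes

This is a constructively valid De Morgan direction (disjunction of negations to negated conjunction), which is intuitionistically derivable.
If \neg p2 holds at a world then no accessible world forces p2, hence none forces p2 \land p1; likewise for \neg p1.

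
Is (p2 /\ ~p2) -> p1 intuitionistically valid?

Yes

This is an instance of ex falso quodlibet, which is intuitionistically derivable.
No world can force both p2 and ~p2, so the antecedent p2 /\ ~p2 is never forced and the implication holds vacuously at every world.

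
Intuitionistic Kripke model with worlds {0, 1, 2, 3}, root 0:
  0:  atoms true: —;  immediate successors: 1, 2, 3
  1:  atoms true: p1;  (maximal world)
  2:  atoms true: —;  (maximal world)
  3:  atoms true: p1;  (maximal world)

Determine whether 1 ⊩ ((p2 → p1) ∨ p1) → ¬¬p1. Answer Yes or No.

Yes

1 ⊩ ((p2 → p1) ∨ p1) → ¬¬p1: every world accessible from 1 that forces (p2 → p1) ∨ p1 (namely 1) also forces ¬¬p1.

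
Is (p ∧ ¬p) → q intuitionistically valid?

Yes

This is an instance of ex falso quodlibet, which is intuitionistically derivable.
No world can force both p and ¬p, so the antecedent p ∧ ¬p is never forced and the implication holds vacuously at every world.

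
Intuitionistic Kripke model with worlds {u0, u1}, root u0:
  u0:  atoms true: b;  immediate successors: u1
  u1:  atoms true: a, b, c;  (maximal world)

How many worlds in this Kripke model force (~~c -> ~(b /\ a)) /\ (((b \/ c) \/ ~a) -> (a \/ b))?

u0: does not force it — u0 ||-/- (~~c -> ~(b /\ a)) /\ (((b \/ c) \/ ~a) -> (a \/ b)) since u0 fails ~~c -> ~(b /\ a).
u1: does not force it — u1 ||-/- (~~c -> ~(b /\ a)) /\ (((b \/ c) \/ ~a) -> (a \/ b)) since u1 fails ~~c -> ~(b /\ a).
Worlds forcing the formula: { }.

0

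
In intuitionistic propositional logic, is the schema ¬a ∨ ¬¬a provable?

No

This is the weak law of excluded middle, which is not intuitionistically valid.
A Kripke countermodel: worlds u0, u1, u2; order generated by u0 ≤ u1, u0 ≤ u2; atoms true at each world — u0:{}; u1:{a}; u2:{}.
u0 ⊮ ¬a ∨ ¬¬a: neither disjunct is forced at u0.
u0 ⊮ ¬a since u1 is accessible from u0 and u1 ⊩ a.
So the root u0 does not force the formula.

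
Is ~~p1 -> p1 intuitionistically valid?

This is double-negation elimination, which is not intuitionistically valid.
A Kripke countermodel: worlds 0, 1; order generated by 0 <= 1; atoms true at each world — 0:{}; 1:{p1}.
0 ||-/- ~~p1 -> p1: already at 0 itself, 0 ||- ~~p1 but 0 ||-/- p1.
0 lacks atom p1, so 0 ||-/- p1.
So the root 0 does not force the formula.

No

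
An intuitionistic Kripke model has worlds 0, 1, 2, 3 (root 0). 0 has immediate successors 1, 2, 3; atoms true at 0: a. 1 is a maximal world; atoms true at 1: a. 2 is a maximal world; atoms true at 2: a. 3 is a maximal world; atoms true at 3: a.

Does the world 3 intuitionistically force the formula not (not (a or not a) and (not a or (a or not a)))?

Yes

3 forces not (not (a or not a) and (not a or (a or not a))): no world accessible from 3 forces not (a or not a) and (not a or (a or not a)).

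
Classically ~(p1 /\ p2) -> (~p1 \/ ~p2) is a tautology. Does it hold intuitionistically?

No

This is the constructively invalid direction of De Morgan's law for conjunction, which is not intuitionistically valid.
A Kripke countermodel: worlds u0, u1, u2; order generated by u0 <= u1, u0 <= u2; atoms true at each world — u0:{}; u1:{p1}; u2:{p2}.
u0 ||-/- ~(p1 /\ p2) -> (~p1 \/ ~p2): already at u0 itself, u0 ||- ~(p1 /\ p2) but u0 ||-/- ~p1 \/ ~p2.
u0 ||-/- ~p1 \/ ~p2: neither disjunct is forced at u0.
u0 ||-/- ~p1 since u1 is accessible from u0 and u1 ||- p1.
So the root u0 does not force the formula.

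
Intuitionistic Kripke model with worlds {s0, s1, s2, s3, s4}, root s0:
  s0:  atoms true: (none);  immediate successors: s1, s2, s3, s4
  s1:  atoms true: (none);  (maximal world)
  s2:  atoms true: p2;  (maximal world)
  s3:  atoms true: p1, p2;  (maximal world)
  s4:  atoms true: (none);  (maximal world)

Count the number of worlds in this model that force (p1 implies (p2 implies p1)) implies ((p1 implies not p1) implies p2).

2

s0: does not force it — s0 does not force (p1 implies (p2 implies p1)) implies ((p1 implies not p1) implies p2): already at s0 itself, s0 forces p1 implies (p2 implies p1) but s0 does not force (p1 implies not p1) implies p2.
s1: does not force it — s1 does not force (p1 implies (p2 implies p1)) implies ((p1 implies not p1) implies p2): already at s1 itself, s1 forces p1 implies (p2 implies p1) but s1 does not force (p1 implies not p1) implies p2.
s2: forces it.
s3: forces it.
s4: does not force it.
Worlds forcing the formula: {s2, s3}.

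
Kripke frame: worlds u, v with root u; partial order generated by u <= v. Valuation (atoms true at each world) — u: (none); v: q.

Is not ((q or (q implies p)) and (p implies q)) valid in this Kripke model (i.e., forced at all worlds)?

Not every world: u does not force not ((q or (q implies p)) and (p implies q)).
u does not force not ((q or (q implies p)) and (p implies q)) since v is accessible from u and v forces (q or (q implies p)) and (p implies q).
v forces (q or (q implies p)) and (p implies q) since v forces both conjuncts.

No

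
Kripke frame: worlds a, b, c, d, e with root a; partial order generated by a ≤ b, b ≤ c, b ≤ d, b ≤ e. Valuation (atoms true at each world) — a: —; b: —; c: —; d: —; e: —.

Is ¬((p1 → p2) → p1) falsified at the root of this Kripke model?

No

a ⊩ ¬((p1 → p2) → p1): no world accessible from a forces (p1 → p2) → p1.
So the root a forces ¬((p1 → p2) → p1); the model is not a countermodel.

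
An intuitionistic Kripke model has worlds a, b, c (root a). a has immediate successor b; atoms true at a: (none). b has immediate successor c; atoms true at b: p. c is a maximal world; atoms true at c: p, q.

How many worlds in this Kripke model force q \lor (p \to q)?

a: does not force it — a \nVdash q \lor (p \to q): neither disjunct is forced at a.
b: does not force it — b \nVdash q \lor (p \to q): neither disjunct is forced at b.
c: forces it.
Worlds forcing the formula: {c}.

1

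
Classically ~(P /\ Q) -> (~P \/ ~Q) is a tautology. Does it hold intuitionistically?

This is the constructively invalid direction of De Morgan's law for conjunction, which is not intuitionistically valid.
A Kripke countermodel: worlds u0, u1, u2; order generated by u0 <= u1, u0 <= u2; atoms true at each world — u0:{}; u1:{P}; u2:{Q}.
u0 ||-/- ~(P /\ Q) -> (~P \/ ~Q): already at u0 itself, u0 ||- ~(P /\ Q) but u0 ||-/- ~P \/ ~Q.
u0 ||-/- ~P \/ ~Q: neither disjunct is forced at u0.
u0 ||-/- ~P since u1 is accessible from u0 and u1 ||- P.
So the root u0 does not force the formula.

No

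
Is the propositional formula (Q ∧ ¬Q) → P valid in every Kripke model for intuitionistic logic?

This is an instance of ex falso quodlibet, which is intuitionistically derivable.
No world can force both Q and ¬Q, so the antecedent Q ∧ ¬Q is never forced and the implication holds vacuously at every world.

Yes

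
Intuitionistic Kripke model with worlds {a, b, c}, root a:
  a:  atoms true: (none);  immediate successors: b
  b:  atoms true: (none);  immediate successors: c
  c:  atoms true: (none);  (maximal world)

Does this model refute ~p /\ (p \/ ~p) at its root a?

No

a ||- ~p /\ (p \/ ~p) since a forces both conjuncts.
So the root a forces ~p /\ (p \/ ~p); the model is not a countermodel.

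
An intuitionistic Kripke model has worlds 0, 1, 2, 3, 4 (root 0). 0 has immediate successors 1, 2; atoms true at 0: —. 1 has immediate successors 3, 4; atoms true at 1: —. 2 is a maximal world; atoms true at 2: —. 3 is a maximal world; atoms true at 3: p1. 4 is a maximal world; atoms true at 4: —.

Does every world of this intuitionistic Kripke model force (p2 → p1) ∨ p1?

Yes

0 ⊩ (p2 → p1) ∨ p1 via the disjunct p2 → p1.
Since the root 0 forces (p2 → p1) ∨ p1 and forcing is persistent (monotone upward), every world forces it.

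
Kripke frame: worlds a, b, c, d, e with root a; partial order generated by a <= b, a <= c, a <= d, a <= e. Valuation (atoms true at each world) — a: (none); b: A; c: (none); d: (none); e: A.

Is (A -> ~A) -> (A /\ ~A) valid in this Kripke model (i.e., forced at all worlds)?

Not every world: a ||-/- (A -> ~A) -> (A /\ ~A).
a ||-/- (A -> ~A) -> (A /\ ~A): at the accessible world c, c ||- A -> ~A but c ||-/- A /\ ~A.
c ||-/- A /\ ~A since c fails A.

No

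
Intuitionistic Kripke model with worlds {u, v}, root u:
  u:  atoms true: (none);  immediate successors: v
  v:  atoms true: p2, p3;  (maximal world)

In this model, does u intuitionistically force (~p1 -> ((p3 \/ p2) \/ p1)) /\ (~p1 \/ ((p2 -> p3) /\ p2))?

u ||-/- (~p1 -> ((p3 \/ p2) \/ p1)) /\ (~p1 \/ ((p2 -> p3) /\ p2)) since u fails ~p1 -> ((p3 \/ p2) \/ p1).

No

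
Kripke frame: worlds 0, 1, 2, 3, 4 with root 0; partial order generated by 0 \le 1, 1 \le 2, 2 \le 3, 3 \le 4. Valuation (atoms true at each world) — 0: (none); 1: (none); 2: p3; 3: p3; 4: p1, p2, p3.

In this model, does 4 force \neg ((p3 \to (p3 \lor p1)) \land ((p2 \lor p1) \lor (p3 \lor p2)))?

4 \nVdash \neg ((p3 \to (p3 \lor p1)) \land ((p2 \lor p1) \lor (p3 \lor p2))) since 4 is accessible from 4 and 4 \Vdash (p3 \to (p3 \lor p1)) \land ((p2 \lor p1) \lor (p3 \lor p2)).
4 \Vdash (p3 \to (p3 \lor p1)) \land ((p2 \lor p1) \lor (p3 \lor p2)) since 4 forces both conjuncts.

No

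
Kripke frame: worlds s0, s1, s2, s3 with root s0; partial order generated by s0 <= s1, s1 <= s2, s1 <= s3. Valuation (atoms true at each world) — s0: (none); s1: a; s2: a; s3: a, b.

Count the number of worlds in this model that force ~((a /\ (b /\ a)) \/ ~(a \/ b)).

1

s0: does not force it — s0 ||-/- ~((a /\ (b /\ a)) \/ ~(a \/ b)) since s3 is accessible from s0 and s3 ||- (a /\ (b /\ a)) \/ ~(a \/ b).
s1: does not force it — s1 ||-/- ~((a /\ (b /\ a)) \/ ~(a \/ b)) since s3 is accessible from s1 and s3 ||- (a /\ (b /\ a)) \/ ~(a \/ b).
s2: forces it.
s3: does not force it — s3 ||-/- ~((a /\ (b /\ a)) \/ ~(a \/ b)) since s3 is accessible from s3 and s3 ||- (a /\ (b /\ a)) \/ ~(a \/ b).
Worlds forcing the formula: {s2}.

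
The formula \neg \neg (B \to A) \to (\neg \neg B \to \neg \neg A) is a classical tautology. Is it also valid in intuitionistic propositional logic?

This is the distribution of double negation over implication, which is intuitionistically derivable.
Assume \neg \neg (B \to A) and \neg \neg B; suppose \neg A. Then B \to A would give \neg B (by contraposition), contradicting \neg \neg B; so \neg (B \to A), contradicting \neg \neg (B \to A). Hence \neg \neg A.

Yes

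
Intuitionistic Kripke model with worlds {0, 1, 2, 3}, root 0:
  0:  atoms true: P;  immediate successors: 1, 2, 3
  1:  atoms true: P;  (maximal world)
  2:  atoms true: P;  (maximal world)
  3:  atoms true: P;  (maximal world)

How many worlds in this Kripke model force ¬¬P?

4

0: forces it.
1: forces it.
2: forces it.
3: forces it.
Worlds forcing the formula: {0, 1, 2, 3}.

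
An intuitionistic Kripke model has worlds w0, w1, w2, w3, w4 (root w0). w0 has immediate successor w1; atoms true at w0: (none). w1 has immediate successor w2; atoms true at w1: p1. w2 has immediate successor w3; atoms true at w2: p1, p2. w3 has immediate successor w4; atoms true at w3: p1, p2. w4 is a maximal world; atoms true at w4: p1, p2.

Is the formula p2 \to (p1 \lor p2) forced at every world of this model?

Yes

w0 \Vdash p2 \to (p1 \lor p2): every world accessible from w0 that forces p2 (namely w2, w3, w4) also forces p1 \lor p2.
Since the root w0 forces p2 \to (p1 \lor p2) and forcing is persistent (monotone upward), every world forces it.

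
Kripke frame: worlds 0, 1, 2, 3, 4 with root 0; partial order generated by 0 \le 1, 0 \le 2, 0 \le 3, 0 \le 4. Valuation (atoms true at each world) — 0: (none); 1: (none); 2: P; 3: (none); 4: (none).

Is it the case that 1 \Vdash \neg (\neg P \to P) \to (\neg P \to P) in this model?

No

1 \nVdash \neg (\neg P \to P) \to (\neg P \to P): already at 1 itself, 1 \Vdash \neg (\neg P \to P) but 1 \nVdash \neg P \to P.
1 \nVdash \neg P \to P: already at 1 itself, 1 \Vdash \neg P but 1 \nVdash P.
1 lacks atom P, so 1 \nVdash P.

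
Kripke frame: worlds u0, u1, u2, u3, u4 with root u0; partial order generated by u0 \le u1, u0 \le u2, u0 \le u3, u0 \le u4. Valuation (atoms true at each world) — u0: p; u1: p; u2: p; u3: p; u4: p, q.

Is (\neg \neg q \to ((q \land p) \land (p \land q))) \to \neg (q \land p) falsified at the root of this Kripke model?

u0 \nVdash (\neg \neg q \to ((q \land p) \land (p \land q))) \to \neg (q \land p): already at u0 itself, u0 \Vdash \neg \neg q \to ((q \land p) \land (p \land q)) but u0 \nVdash \neg (q \land p).
u0 \nVdash \neg (q \land p) since u4 is accessible from u0 and u4 \Vdash q \land p.
u4 \Vdash q \land p since u4 forces both conjuncts.
So the root u0 does not force (\neg \neg q \to ((q \land p) \land (p \land q))) \to \neg (q \land p); the model is a countermodel.

Yes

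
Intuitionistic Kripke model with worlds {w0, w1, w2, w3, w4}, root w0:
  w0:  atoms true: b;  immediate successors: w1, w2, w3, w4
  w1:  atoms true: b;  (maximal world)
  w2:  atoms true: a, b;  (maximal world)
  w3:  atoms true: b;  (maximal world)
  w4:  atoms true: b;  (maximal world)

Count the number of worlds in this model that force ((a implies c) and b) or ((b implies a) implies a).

5

w0: forces it.
w1: forces it.
w2: forces it.
w3: forces it.
w4: forces it.
Worlds forcing the formula: {w0, w1, w2, w3, w4}.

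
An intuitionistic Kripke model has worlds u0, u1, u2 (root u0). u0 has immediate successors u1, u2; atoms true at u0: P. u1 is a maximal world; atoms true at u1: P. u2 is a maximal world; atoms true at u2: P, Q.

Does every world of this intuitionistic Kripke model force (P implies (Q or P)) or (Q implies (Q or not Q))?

Yes

u0 forces (P implies (Q or P)) or (Q implies (Q or not Q)) via the disjunct P implies (Q or P).
Since the root u0 forces (P implies (Q or P)) or (Q implies (Q or not Q)) and forcing is persistent (monotone upward), every world forces it.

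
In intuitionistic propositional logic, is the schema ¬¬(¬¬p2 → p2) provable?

Yes

This is the double negation of double-negation elimination, which is intuitionistically derivable.
By Glivenko's theorem the double negation of any classical propositional tautology is intuitionistically provable; ¬¬p2 → p2 is classically a tautology.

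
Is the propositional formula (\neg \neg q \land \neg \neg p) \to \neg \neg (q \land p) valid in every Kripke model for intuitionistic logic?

This is the distribution of double negation over conjunction, which is intuitionistically derivable.
Assume \neg \neg q, \neg \neg p, and \neg (q \land p). From q we'd get \neg p (since q \land p is refuted), contradicting \neg \neg p; so \neg q, contradicting \neg \neg q.

Yes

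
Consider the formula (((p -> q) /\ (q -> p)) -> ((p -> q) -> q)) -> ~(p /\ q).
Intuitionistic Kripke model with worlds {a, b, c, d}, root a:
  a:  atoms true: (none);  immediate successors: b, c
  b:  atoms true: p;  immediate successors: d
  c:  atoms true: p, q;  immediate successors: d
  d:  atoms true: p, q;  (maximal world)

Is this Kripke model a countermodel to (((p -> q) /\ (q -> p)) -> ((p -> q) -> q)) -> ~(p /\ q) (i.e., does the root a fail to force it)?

a ||-/- (((p -> q) /\ (q -> p)) -> ((p -> q) -> q)) -> ~(p /\ q): already at a itself, a ||- ((p -> q) /\ (q -> p)) -> ((p -> q) -> q) but a ||-/- ~(p /\ q).
a ||-/- ~(p /\ q) since c is accessible from a and c ||- p /\ q.
c ||- p /\ q since c forces both conjuncts.
So the root a does not force (((p -> q) /\ (q -> p)) -> ((p -> q) -> q)) -> ~(p /\ q); the model is a countermodel.

Yes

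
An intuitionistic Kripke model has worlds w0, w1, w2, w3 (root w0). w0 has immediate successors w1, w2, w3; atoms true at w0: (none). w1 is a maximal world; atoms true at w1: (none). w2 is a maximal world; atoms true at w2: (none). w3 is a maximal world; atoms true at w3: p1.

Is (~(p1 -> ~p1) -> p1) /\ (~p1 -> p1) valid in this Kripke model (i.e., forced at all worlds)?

No

Not every world: w0 ||-/- (~(p1 -> ~p1) -> p1) /\ (~p1 -> p1).
w0 ||-/- (~(p1 -> ~p1) -> p1) /\ (~p1 -> p1) since w0 fails ~p1 -> p1.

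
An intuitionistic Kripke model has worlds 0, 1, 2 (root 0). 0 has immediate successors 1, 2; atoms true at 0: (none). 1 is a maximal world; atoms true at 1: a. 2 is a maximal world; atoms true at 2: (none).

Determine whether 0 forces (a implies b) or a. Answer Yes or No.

No

0 does not force (a implies b) or a: neither disjunct is forced at 0.
0 does not force a implies b: at the accessible world 1, 1 forces a but 1 does not force b.
1 lacks atom b, so 1 does not force b.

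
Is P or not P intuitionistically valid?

This is the law of excluded middle, which is not intuitionistically valid.
A Kripke countermodel: worlds u, v; order generated by u <= v; atoms true at each world — u:{}; v:{P}.
u does not force P or not P: neither disjunct is forced at u.
u lacks atom P, so u does not force P.
So the root u does not force the formula.

No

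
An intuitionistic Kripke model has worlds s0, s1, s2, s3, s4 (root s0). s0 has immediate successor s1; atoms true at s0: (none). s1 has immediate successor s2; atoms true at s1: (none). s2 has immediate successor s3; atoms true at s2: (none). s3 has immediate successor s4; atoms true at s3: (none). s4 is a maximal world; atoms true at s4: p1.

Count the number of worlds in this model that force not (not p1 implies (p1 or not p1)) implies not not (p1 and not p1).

5

s0: forces it.
s1: forces it.
s2: forces it.
s3: forces it.
s4: forces it.
Worlds forcing the formula: {s0, s1, s2, s3, s4}.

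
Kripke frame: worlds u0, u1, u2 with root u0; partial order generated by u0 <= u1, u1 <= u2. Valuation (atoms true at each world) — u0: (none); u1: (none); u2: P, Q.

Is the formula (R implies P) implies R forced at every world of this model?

Not every world: u0 does not force (R implies P) implies R.
u0 does not force (R implies P) implies R: already at u0 itself, u0 forces R implies P but u0 does not force R.
u0 lacks atom R, so u0 does not force R.

No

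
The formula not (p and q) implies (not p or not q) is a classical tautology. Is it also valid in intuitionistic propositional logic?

No

This is the constructively invalid direction of De Morgan's law for conjunction, which is not intuitionistically valid.
A Kripke countermodel: worlds 0, 1, 2; order generated by 0 <= 1, 0 <= 2; atoms true at each world — 0:{}; 1:{p}; 2:{q}.
0 does not force not (p and q) implies (not p or not q): already at 0 itself, 0 forces not (p and q) but 0 does not force not p or not q.
0 does not force not p or not q: neither disjunct is forced at 0.
0 does not force not p since 1 is accessible from 0 and 1 forces p.
So the root 0 does not force the formula.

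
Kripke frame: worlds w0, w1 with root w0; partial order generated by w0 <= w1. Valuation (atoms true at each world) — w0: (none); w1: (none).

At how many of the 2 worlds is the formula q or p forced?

0

w0: does not force it — w0 does not force q or p: neither disjunct is forced at w0.
w1: does not force it.
Worlds forcing the formula: { }.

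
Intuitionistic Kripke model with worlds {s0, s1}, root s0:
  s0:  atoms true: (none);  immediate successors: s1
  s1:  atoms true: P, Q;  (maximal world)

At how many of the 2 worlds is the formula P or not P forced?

1

s0: does not force it — s0 does not force P or not P: neither disjunct is forced at s0.
s1: forces it.
Worlds forcing the formula: {s1}.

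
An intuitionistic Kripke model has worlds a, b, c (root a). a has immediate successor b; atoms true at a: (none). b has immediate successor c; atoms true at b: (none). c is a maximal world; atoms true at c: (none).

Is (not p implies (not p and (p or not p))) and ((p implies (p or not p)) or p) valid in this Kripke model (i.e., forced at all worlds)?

a forces (not p implies (not p and (p or not p))) and ((p implies (p or not p)) or p) since a forces both conjuncts.
Since the root a forces (not p implies (not p and (p or not p))) and ((p implies (p or not p)) or p) and forcing is persistent (monotone upward), every world forces it.

Yes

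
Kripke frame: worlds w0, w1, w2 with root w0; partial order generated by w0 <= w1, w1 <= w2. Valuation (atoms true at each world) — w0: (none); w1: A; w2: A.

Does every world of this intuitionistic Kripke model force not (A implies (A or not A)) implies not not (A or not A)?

w0 forces not (A implies (A or not A)) implies not not (A or not A) vacuously: no world accessible from w0 forces the antecedent not (A implies (A or not A)).
Since the root w0 forces not (A implies (A or not A)) implies not not (A or not A) and forcing is persistent (monotone upward), every world forces it.

Yes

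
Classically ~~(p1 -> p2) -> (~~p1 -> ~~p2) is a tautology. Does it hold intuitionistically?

This is the distribution of double negation over implication, which is intuitionistically derivable.
Assume ~~(p1 -> p2) and ~~p1; suppose ~p2. Then p1 -> p2 would give ~p1 (by contraposition), contradicting ~~p1; so ~(p1 -> p2), contradicting ~~(p1 -> p2). Hence ~~p2.

Yes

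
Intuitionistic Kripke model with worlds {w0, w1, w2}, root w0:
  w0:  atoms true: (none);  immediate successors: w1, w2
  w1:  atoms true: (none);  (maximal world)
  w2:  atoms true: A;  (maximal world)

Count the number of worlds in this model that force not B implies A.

1

w0: does not force it — w0 does not force not B implies A: already at w0 itself, w0 forces not B but w0 does not force A.
w1: does not force it — w1 does not force not B implies A: already at w1 itself, w1 forces not B but w1 does not force A.
w2: forces it.
Worlds forcing the formula: {w2}.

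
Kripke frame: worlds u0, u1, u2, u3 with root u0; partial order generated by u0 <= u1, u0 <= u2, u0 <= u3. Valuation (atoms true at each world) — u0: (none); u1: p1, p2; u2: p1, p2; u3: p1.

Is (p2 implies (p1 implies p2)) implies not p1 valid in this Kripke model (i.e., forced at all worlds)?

Not every world: u0 does not force (p2 implies (p1 implies p2)) implies not p1.
u0 does not force (p2 implies (p1 implies p2)) implies not p1: already at u0 itself, u0 forces p2 implies (p1 implies p2) but u0 does not force not p1.
u0 does not force not p1 since u1 is accessible from u0 and u1 forces p1.

No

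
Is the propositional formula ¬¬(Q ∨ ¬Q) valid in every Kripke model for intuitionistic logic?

Yes

This is the double negation of excluded middle, which is intuitionistically derivable.
Assuming ¬(Q ∨ ¬Q): from Q we'd get Q ∨ ¬Q, so ¬Q; but then Q ∨ ¬Q again — contradiction. Hence ¬¬(Q ∨ ¬Q).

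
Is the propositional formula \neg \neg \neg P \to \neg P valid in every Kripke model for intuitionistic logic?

Yes

This is triple-negation reduction, which is intuitionistically derivable.
Assume \neg \neg \neg P and suppose P. Then \neg \neg P (double-negation introduction), contradicting \neg \neg \neg P. So \neg P.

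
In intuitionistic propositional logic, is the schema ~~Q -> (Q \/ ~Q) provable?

This is a variant of double-negation elimination (deriving excluded middle from double negation), which is not intuitionistically valid.
A Kripke countermodel: worlds u, v; order generated by u <= v; atoms true at each world — u:{}; v:{Q}.
u ||-/- ~~Q -> (Q \/ ~Q): already at u itself, u ||- ~~Q but u ||-/- Q \/ ~Q.
u ||-/- Q \/ ~Q: neither disjunct is forced at u.
u lacks atom Q, so u ||-/- Q.
So the root u does not force the formula.

No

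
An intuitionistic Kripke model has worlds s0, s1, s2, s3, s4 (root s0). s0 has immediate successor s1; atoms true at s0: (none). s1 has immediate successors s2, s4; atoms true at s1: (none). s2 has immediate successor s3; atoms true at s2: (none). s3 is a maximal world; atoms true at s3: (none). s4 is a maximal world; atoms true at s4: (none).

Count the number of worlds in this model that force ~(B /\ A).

s0: forces it.
s1: forces it.
s2: forces it.
s3: forces it.
s4: forces it.
Worlds forcing the formula: {s0, s1, s2, s3, s4}.

5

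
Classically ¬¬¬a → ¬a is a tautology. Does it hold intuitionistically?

This is triple-negation reduction, which is intuitionistically derivable.
Assume ¬¬¬a and suppose a. Then ¬¬a (double-negation introduction), contradicting ¬¬¬a. So ¬a.

Yes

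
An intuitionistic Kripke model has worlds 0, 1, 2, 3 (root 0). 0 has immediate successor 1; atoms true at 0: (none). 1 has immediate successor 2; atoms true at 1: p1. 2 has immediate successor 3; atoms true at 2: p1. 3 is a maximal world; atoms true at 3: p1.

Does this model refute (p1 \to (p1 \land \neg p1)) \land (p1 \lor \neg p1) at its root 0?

0 \nVdash (p1 \to (p1 \land \neg p1)) \land (p1 \lor \neg p1) since 0 fails p1 \to (p1 \land \neg p1).
So the root 0 does not force (p1 \to (p1 \land \neg p1)) \land (p1 \lor \neg p1); the model is a countermodel.

Yes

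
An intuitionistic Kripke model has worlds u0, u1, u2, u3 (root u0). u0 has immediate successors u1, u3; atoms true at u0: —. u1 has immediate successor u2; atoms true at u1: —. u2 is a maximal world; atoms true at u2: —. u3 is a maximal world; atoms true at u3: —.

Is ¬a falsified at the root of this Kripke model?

No

u0 ⊩ ¬a: no world accessible from u0 forces a.
So the root u0 forces ¬a; the model is not a countermodel.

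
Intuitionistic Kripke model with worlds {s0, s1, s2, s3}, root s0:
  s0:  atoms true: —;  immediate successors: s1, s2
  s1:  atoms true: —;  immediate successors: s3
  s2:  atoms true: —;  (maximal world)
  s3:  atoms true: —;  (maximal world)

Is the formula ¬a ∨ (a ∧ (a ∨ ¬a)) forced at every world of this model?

s0 ⊩ ¬a ∨ (a ∧ (a ∨ ¬a)) via the disjunct ¬a.
Since the root s0 forces ¬a ∨ (a ∧ (a ∨ ¬a)) and forcing is persistent (monotone upward), every world forces it.

Yes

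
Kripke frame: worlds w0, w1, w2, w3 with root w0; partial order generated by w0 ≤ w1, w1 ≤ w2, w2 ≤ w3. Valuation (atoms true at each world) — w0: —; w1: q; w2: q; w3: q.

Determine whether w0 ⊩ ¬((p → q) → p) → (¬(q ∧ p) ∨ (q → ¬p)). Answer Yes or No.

w0 ⊩ ¬((p → q) → p) → (¬(q ∧ p) ∨ (q → ¬p)): every world accessible from w0 that forces ¬((p → q) → p) (namely w0, w1, w2, w3) also forces ¬(q ∧ p) ∨ (q → ¬p).

Yes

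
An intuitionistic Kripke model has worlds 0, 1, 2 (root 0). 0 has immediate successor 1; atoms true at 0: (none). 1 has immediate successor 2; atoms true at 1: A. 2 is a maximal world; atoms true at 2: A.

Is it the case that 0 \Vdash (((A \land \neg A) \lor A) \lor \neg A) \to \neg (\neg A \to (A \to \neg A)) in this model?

No

0 \nVdash (((A \land \neg A) \lor A) \lor \neg A) \to \neg (\neg A \to (A \to \neg A)): at the accessible world 1, 1 \Vdash ((A \land \neg A) \lor A) \lor \neg A but 1 \nVdash \neg (\neg A \to (A \to \neg A)).
1 \nVdash \neg (\neg A \to (A \to \neg A)) since 1 is accessible from 1 and 1 \Vdash \neg A \to (A \to \neg A).
1 \Vdash \neg A \to (A \to \neg A) vacuously: no world accessible from 1 forces the antecedent \neg A.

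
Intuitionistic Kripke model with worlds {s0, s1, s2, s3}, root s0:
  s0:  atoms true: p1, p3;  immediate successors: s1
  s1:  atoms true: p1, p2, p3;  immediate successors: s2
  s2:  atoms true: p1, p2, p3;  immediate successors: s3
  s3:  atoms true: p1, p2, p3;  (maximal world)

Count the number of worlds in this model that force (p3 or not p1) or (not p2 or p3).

s0: forces it.
s1: forces it.
s2: forces it.
s3: forces it.
Worlds forcing the formula: {s0, s1, s2, s3}.

4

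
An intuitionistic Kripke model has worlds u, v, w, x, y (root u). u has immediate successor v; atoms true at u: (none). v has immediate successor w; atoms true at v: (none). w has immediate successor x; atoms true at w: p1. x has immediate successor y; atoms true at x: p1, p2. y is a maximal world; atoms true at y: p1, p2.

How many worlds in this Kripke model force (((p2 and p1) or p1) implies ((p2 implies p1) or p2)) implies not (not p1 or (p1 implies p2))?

u: does not force it — u does not force (((p2 and p1) or p1) implies ((p2 implies p1) or p2)) implies not (not p1 or (p1 implies p2)): already at u itself, u forces ((p2 and p1) or p1) implies ((p2 implies p1) or p2) but u does not force not (not p1 or (p1 implies p2)).
v: does not force it — v does not force (((p2 and p1) or p1) implies ((p2 implies p1) or p2)) implies not (not p1 or (p1 implies p2)): already at v itself, v forces ((p2 and p1) or p1) implies ((p2 implies p1) or p2) but v does not force not (not p1 or (p1 implies p2)).
w: does not force it.
x: does not force it.
y: does not force it.
Worlds forcing the formula: { }.

0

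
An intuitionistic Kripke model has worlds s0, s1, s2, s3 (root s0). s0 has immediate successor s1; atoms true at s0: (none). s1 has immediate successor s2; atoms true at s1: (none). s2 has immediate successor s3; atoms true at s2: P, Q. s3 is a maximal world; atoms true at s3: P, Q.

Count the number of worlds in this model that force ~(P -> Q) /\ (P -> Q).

s0: does not force it — s0 ||-/- ~(P -> Q) /\ (P -> Q) since s0 fails ~(P -> Q).
s1: does not force it — s1 ||-/- ~(P -> Q) /\ (P -> Q) since s1 fails ~(P -> Q).
s2: does not force it.
s3: does not force it.
Worlds forcing the formula: { }.

0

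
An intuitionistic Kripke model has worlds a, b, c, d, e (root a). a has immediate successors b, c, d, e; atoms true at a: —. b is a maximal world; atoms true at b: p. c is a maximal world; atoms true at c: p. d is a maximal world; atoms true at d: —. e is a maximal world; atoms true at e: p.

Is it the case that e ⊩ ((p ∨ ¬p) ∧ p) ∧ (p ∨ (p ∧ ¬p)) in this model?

e ⊩ ((p ∨ ¬p) ∧ p) ∧ (p ∨ (p ∧ ¬p)) since e forces both conjuncts.

Yes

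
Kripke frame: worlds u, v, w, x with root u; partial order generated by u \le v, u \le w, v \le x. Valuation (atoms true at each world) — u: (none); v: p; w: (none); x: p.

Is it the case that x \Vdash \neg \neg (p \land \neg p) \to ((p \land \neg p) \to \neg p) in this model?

x \Vdash \neg \neg (p \land \neg p) \to ((p \land \neg p) \to \neg p) vacuously: no world accessible from x forces the antecedent \neg \neg (p \land \neg p).

Yes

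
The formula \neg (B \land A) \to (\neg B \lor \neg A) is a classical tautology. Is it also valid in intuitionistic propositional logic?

No

This is the constructively invalid direction of De Morgan's law for conjunction, which is not intuitionistically valid.
A Kripke countermodel: worlds w0, w1, w2; order generated by w0 \le w1, w0 \le w2; atoms true at each world — w0:{}; w1:{B}; w2:{A}.
w0 \nVdash \neg (B \land A) \to (\neg B \lor \neg A): already at w0 itself, w0 \Vdash \neg (B \land A) but w0 \nVdash \neg B \lor \neg A.
w0 \nVdash \neg B \lor \neg A: neither disjunct is forced at w0.
w0 \nVdash \neg B since w1 is accessible from w0 and w1 \Vdash B.
So the root w0 does not force the formula.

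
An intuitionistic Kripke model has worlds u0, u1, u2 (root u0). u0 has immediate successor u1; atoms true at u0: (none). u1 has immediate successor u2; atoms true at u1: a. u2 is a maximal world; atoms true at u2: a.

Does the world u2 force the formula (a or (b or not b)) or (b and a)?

u2 forces (a or (b or not b)) or (b and a) via the disjunct a or (b or not b).

Yes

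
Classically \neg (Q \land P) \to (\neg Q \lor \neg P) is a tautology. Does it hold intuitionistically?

No

This is the constructively invalid direction of De Morgan's law for conjunction, which is not intuitionistically valid.
A Kripke countermodel: worlds s0, s1, s2; order generated by s0 \le s1, s0 \le s2; atoms true at each world — s0:{}; s1:{Q}; s2:{P}.
s0 \nVdash \neg (Q \land P) \to (\neg Q \lor \neg P): already at s0 itself, s0 \Vdash \neg (Q \land P) but s0 \nVdash \neg Q \lor \neg P.
s0 \nVdash \neg Q \lor \neg P: neither disjunct is forced at s0.
s0 \nVdash \neg Q since s1 is accessible from s0 and s1 \Vdash Q.
So the root s0 does not force the formula.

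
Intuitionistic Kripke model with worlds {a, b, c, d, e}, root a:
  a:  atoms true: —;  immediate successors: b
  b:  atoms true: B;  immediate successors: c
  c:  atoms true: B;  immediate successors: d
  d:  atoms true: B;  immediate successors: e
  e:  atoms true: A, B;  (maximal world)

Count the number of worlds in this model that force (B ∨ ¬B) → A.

1

a: does not force it — a ⊮ (B ∨ ¬B) → A: at the accessible world b, b ⊩ B ∨ ¬B but b ⊮ A.
b: does not force it.
c: does not force it.
d: does not force it.
e: forces it.
Worlds forcing the formula: {e}.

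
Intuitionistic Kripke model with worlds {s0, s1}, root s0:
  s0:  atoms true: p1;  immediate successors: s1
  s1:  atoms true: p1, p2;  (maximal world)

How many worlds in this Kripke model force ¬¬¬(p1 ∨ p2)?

0

s0: does not force it — s0 ⊮ ¬¬¬(p1 ∨ p2) since s0 is accessible from s0 and s0 ⊩ ¬¬(p1 ∨ p2).
s1: does not force it — s1 ⊮ ¬¬¬(p1 ∨ p2) since s1 is accessible from s1 and s1 ⊩ ¬¬(p1 ∨ p2).
Worlds forcing the formula: { }.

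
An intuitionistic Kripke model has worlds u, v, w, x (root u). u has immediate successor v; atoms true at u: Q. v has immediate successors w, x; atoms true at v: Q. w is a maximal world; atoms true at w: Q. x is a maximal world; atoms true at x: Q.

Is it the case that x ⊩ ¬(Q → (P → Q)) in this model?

x ⊮ ¬(Q → (P → Q)) since x is accessible from x and x ⊩ Q → (P → Q).
x ⊩ Q → (P → Q): every world accessible from x that forces Q (namely x) also forces P → Q.

No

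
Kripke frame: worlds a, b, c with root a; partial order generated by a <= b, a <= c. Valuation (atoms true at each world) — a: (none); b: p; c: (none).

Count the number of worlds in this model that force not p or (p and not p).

a: does not force it — a does not force not p or (p and not p): neither disjunct is forced at a.
b: does not force it — b does not force not p or (p and not p): neither disjunct is forced at b.
c: forces it.
Worlds forcing the formula: {c}.

1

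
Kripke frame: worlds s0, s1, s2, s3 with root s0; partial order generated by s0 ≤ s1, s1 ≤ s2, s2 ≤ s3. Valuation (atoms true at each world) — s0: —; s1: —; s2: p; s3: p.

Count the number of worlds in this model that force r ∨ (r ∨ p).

s0: does not force it — s0 ⊮ r ∨ (r ∨ p): neither disjunct is forced at s0.
s1: does not force it.
s2: forces it.
s3: forces it.
Worlds forcing the formula: {s2, s3}.

2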